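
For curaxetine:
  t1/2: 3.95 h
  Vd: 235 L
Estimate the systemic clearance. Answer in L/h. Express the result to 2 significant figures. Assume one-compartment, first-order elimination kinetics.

k = ln2 / t½ = 0.693147 / 3.95 = 0.1755 h⁻¹
CL = k × Vd = 0.1755 × 235 = 41.24 L/h

41 L/h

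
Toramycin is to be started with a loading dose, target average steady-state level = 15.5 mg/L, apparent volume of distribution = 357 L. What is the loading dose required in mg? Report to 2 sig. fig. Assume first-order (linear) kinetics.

LD = Css × Vd = 15.5 × 357 = 5534 mg

5500 mg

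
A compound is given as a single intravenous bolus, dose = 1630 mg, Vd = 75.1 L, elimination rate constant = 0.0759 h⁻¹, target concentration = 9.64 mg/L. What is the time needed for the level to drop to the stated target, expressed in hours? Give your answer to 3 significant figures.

C₀ = Dose / Vd = 1630 / 75.1 = 21.70 mg/L
t = ln(C₀ / C) / k = ln(21.70 / 9.64) / 0.07590
  = ln(2.251) / 0.07590 = 0.8114 / 0.07590 = 10.69 h

10.7 h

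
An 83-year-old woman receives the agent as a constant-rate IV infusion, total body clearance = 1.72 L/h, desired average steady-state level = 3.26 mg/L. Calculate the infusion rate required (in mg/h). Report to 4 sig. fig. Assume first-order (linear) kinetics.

At steady state, infusion rate R₀ = Css × CL = 3.26 × 1.720 = 5.607 mg/h

5.607 mg/h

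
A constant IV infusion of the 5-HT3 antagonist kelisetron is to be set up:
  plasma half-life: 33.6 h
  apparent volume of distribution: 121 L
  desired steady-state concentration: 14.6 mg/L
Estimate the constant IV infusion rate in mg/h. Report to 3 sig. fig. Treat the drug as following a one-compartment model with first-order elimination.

36.4 mg/h

k = ln2 / t½ = 0.693147 / 33.6 = 0.02063 h⁻¹
CL = k × Vd = 0.02063 × 121 = 2.496 L/h
At steady state, infusion rate R₀ = Css × CL = 14.6 × 2.496 = 36.44 mg/h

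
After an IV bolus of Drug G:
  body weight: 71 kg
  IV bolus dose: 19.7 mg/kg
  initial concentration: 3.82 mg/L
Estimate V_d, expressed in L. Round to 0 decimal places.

366 L

Dose = 19.7 × 71 = 1399 mg
Vd = Dose / C₀ = 1399 / 3.82 = 366.2 L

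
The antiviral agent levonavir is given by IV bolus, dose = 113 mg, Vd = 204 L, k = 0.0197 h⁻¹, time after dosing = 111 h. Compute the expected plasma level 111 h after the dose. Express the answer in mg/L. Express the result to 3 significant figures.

C₀ = Dose / Vd = 113.0 / 204 = 0.5539 mg/L
C = C₀ · e^(−k·t) = 0.5539 × e^(−0.01970 × 111)
  = 0.5539 × 0.1123 = 0.06220 mg/L

0.0622 mg/L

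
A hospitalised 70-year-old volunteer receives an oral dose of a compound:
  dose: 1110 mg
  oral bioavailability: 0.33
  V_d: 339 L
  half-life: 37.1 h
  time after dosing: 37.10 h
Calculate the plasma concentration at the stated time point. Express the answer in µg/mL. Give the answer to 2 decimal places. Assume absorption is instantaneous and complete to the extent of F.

Amount reaching circulation = F × Dose = 0.33 × 1110 = 366.3 mg
C₀ = F·Dose / Vd = 366.3 / 339 = 1.081 mg/L
k = ln2 / t½ = 0.693147 / 37.1 = 0.01868 h⁻¹
t / t½ = 37.10 / 37.1 = 1 half-lives
C = C₀ × (1/2)^1 = 1.081 × 0.5000 = 0.5405 mg/L
(0.5405 mg/L = 0.5405 µg/mL)

0.54 µg/mL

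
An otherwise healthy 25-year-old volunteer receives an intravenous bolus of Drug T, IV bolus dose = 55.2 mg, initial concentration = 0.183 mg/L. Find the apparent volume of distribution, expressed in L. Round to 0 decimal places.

302 L

Vd = Dose / C₀ = 55.20 / 0.183 = 301.6 L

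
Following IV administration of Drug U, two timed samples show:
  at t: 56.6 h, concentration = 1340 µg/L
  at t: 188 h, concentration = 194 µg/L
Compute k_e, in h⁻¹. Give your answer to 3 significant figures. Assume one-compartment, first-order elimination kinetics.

0.0147 h⁻¹

k = ln(C₁/C₂) / (t₂ − t₁) = ln(1340/194) / (188 − 56.6)
  = 1.933 / 131.4 = 0.01471 h⁻¹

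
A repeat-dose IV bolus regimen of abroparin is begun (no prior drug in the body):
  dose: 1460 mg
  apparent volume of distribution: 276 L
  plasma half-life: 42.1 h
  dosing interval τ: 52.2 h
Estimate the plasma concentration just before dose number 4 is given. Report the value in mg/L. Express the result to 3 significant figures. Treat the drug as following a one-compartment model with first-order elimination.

3.59 mg/L

C₀ per dose = Dose / Vd = 1460 / 276 = 5.290 mg/L
k = ln2 / t½ = 0.693147 / 42.1 = 0.01646 h⁻¹
Fraction remaining after one interval: r = e^(−kτ) = e^(−0.01646 × 52.2) = 0.4235
Before dose 4, 3 doses have been given (aged 1τ, 2τ, 3τ).
C_trough = C₀ × (r + r² + … + r^3) = C₀ × r(1−r^3)/(1−r)
        = 5.290 × 0.4235 × (1 − 0.07596) / (1 − 0.4235) = 3.591 mg/L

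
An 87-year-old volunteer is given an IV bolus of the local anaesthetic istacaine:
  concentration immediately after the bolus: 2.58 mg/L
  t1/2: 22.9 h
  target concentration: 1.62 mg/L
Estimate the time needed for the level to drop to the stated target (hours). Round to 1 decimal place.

k = ln2 / t½ = 0.693147 / 22.9 = 0.03027 h⁻¹
t = ln(C₀ / C) / k = ln(2.580 / 1.62) / 0.03027
  = ln(1.593) / 0.03027 = 0.4656 / 0.03027 = 15.38 h

15.4 h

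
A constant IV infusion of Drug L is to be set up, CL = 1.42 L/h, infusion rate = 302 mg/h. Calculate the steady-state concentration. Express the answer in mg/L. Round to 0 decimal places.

213 mg/L

At steady state Css = R₀ / CL = 302 / 1.420 = 212.7 mg/L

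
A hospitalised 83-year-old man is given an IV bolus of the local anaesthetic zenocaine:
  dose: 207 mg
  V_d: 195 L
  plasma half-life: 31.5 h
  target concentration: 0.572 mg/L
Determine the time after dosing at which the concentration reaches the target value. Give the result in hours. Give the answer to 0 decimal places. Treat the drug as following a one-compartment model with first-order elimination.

28 h

C₀ = Dose / Vd = 207.0 / 195 = 1.062 mg/L
k = ln2 / t½ = 0.693147 / 31.5 = 0.02200 h⁻¹
t = ln(C₀ / C) / k = ln(1.062 / 0.572) / 0.02200
  = ln(1.857) / 0.02200 = 0.6190 / 0.02200 = 28.14 h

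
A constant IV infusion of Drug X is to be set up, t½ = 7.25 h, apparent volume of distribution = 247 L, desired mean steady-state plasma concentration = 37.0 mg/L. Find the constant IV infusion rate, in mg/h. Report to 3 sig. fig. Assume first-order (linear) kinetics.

k = ln2 / t½ = 0.693147 / 7.25 = 0.09561 h⁻¹
CL = k × Vd = 0.09561 × 247 = 23.62 L/h
At steady state, infusion rate R₀ = Css × CL = 37.0 × 23.62 = 873.9 mg/h

874 mg/h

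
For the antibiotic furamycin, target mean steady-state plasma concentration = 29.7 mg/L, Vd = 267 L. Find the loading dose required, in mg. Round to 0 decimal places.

LD = Css × Vd = 29.7 × 267 = 7930 mg

7930 mg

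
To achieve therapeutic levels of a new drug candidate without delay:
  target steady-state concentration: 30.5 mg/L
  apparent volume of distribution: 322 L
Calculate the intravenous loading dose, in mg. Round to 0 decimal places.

9821 mg

LD = Css × Vd = 30.5 × 322 = 9821 mg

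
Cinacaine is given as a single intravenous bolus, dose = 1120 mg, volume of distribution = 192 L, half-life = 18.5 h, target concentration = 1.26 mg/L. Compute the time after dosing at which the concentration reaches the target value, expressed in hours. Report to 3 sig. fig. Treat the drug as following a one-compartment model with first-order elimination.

40.9 h

C₀ = Dose / Vd = 1120 / 192 = 5.833 mg/L
k = ln2 / t½ = 0.693147 / 18.5 = 0.03747 h⁻¹
t = ln(C₀ / C) / k = ln(5.833 / 1.26) / 0.03747
  = ln(4.629) / 0.03747 = 1.532 / 0.03747 = 40.89 h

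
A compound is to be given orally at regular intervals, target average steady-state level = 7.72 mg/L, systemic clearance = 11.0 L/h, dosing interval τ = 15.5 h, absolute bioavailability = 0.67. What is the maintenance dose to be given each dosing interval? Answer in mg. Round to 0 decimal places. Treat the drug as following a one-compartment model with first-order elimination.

1965 mg

At steady state, F × (Dose/τ) = Css × CL.
Dose = Css × CL × τ / F = 7.72 × 11.00 × 15.5 / 0.67 = 1965 mg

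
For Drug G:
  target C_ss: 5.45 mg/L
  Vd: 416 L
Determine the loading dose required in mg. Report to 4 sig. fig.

2267 mg

LD = Css × Vd = 5.45 × 416 = 2267 mg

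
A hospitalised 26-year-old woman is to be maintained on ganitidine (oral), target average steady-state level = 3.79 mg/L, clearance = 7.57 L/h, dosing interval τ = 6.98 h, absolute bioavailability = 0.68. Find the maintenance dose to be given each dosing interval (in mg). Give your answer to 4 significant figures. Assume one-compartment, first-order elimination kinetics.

294.5 mg

At steady state, F × (Dose/τ) = Css × CL.
Dose = Css × CL × τ / F = 3.79 × 7.570 × 6.98 / 0.68 = 294.5 mg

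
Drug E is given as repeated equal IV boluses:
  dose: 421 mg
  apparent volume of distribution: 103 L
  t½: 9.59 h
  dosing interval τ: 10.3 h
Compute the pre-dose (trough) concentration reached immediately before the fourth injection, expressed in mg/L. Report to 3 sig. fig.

C₀ per dose = Dose / Vd = 421 / 103 = 4.087 mg/L
k = ln2 / t½ = 0.693147 / 9.59 = 0.07228 h⁻¹
Fraction remaining after one interval: r = e^(−kτ) = e^(−0.07228 × 10.3) = 0.4750
Before dose 4, 3 doses have been given (aged 1τ, 2τ, 3τ).
C_trough = C₀ × (r + r² + … + r^3) = C₀ × r(1−r^3)/(1−r)
        = 4.087 × 0.4750 × (1 − 0.1072) / (1 − 0.4750) = 3.301 mg/L

3.30 mg/L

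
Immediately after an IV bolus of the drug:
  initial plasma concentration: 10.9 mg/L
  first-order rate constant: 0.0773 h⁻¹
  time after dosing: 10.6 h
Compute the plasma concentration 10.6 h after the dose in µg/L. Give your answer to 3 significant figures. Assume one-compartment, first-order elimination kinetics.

4800 µg/L

C = C₀ · e^(−k·t) = 10.90 × e^(−0.07730 × 10.6)
  = 10.90 × 0.4407 = 4.804 mg/L
Convert: 4.804 mg/L × 1000 = 4804 µg/L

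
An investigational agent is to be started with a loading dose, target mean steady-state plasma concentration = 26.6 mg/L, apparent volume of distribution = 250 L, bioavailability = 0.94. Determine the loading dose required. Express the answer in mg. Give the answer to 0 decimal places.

LD = Css × Vd / F = 26.6 × 250 / 0.94 = 7074 mg

7074 mg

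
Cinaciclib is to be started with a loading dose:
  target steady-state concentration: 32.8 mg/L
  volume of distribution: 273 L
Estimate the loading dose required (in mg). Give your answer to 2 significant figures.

9000 mg

LD = Css × Vd = 32.8 × 273 = 8954 mg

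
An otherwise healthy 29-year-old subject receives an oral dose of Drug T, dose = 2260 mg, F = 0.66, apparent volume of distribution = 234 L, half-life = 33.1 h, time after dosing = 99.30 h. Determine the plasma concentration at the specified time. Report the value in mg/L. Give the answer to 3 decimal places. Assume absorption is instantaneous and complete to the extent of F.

Amount reaching circulation = F × Dose = 0.66 × 2260 = 1492 mg
C₀ = F·Dose / Vd = 1492 / 234 = 6.376 mg/L
k = ln2 / t½ = 0.693147 / 33.1 = 0.02094 h⁻¹
t / t½ = 99.30 / 33.1 = 3 half-lives
C = C₀ × (1/2)^3 = 6.376 × 0.1250 = 0.7970 mg/L

0.797 mg/L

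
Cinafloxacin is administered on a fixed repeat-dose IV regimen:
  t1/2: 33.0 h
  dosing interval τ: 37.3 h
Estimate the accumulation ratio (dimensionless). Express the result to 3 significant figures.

k = ln2 / t½ = 0.693147 / 33.0 = 0.02100 h⁻¹
e^(−kτ) = e^(−0.02100 × 37.3) = 0.4569
Accumulation ratio R = 1 / (1 − e^(−kτ)) = 1 / (1 − 0.4569) = 1.841

1.84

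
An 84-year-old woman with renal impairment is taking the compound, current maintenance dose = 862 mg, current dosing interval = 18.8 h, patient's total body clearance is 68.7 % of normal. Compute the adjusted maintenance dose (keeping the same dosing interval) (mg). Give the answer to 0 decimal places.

To keep the same average steady-state level, dosing rate must scale with clearance.
CL ratio = 68.7 / 100 = 0.6870
New dose (same interval) = 862 × 0.6870 = 592.2 mg

592 mg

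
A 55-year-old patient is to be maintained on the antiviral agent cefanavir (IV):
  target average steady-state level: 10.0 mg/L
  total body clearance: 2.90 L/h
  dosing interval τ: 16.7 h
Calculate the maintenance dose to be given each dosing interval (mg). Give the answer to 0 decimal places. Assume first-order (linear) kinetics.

At steady state, Dose/τ = Css × CL.
Dose = Css × CL × τ = 10.0 × 2.900 × 16.7 = 484.3 mg

484 mg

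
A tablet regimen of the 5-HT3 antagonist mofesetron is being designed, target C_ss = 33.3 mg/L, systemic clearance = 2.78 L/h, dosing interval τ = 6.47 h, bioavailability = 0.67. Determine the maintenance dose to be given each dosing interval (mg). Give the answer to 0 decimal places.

At steady state, F × (Dose/τ) = Css × CL.
Dose = Css × CL × τ / F = 33.3 × 2.780 × 6.47 / 0.67 = 894.0 mg

894 mg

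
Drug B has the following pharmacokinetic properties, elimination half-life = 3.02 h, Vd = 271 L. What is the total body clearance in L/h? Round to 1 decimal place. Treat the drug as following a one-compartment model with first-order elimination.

k = ln2 / t½ = 0.693147 / 3.02 = 0.2295 h⁻¹
CL = k × Vd = 0.2295 × 271 = 62.19 L/h

62.2 L/h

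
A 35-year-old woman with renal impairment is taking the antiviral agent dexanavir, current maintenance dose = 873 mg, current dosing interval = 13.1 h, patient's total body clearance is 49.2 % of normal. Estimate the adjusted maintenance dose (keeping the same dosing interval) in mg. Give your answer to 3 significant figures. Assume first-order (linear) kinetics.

To keep the same average steady-state level, dosing rate must scale with clearance.
CL ratio = 49.2 / 100 = 0.4920
New dose (same interval) = 873 × 0.4920 = 429.5 mg

430 mg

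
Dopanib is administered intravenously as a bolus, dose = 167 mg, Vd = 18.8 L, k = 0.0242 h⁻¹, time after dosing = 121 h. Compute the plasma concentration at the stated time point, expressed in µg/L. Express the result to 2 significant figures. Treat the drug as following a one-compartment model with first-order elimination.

C₀ = Dose / Vd = 167.0 / 18.8 = 8.883 mg/L
C = C₀ · e^(−k·t) = 8.883 × e^(−0.02420 × 121)
  = 8.883 × 0.05349 = 0.4752 mg/L
Convert: 0.4752 mg/L × 1000 = 475.2 µg/L

480 µg/L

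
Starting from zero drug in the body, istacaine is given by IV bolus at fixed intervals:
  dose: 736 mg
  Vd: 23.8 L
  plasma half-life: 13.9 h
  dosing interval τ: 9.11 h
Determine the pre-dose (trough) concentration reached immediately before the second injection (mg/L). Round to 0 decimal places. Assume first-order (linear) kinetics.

20 mg/L

C₀ per dose = Dose / Vd = 736 / 23.8 = 30.92 mg/L
k = ln2 / t½ = 0.693147 / 13.9 = 0.04987 h⁻¹
Fraction remaining after one interval: r = e^(−kτ) = e^(−0.04987 × 9.11) = 0.6349
Before dose 2, 1 dose has been given (aged 1τ).
C_trough = C₀ × r = 30.92 × 0.6349 = 19.63 mg/L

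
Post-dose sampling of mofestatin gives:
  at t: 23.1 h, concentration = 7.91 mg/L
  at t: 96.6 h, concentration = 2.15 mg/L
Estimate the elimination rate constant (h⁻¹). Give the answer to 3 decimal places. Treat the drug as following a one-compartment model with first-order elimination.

k = ln(C₁/C₂) / (t₂ − t₁) = ln(7.91/2.15) / (96.6 − 23.1)
  = 1.303 / 73.50 = 0.01773 h⁻¹

0.018 h⁻¹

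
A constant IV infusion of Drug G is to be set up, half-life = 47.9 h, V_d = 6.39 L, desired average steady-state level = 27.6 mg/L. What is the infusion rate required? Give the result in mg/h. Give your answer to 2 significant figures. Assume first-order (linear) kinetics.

2.6 mg/h

k = ln2 / t½ = 0.693147 / 47.9 = 0.01447 h⁻¹
CL = k × Vd = 0.01447 × 6.39 = 0.09246 L/h
At steady state, infusion rate R₀ = Css × CL = 27.6 × 0.09246 = 2.552 mg/h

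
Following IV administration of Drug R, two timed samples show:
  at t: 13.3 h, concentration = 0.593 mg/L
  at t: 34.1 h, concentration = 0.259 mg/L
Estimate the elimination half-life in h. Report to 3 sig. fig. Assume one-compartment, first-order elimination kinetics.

17.4 h

k = ln(C₁/C₂) / (t₂ − t₁) = ln(0.593/0.259) / (34.1 − 13.3)
  = 0.8284 / 20.80 = 0.03983 h⁻¹
t½ = ln2 / k = 0.693147 / 0.03983 = 17.40 h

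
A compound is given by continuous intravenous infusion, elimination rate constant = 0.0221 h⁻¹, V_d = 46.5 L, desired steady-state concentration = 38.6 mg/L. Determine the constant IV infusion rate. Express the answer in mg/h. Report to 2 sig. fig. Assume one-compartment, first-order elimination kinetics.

40 mg/h

CL = k × Vd = 0.02210 × 46.5 = 1.028 L/h
At steady state, infusion rate R₀ = Css × CL = 38.6 × 1.028 = 39.68 mg/h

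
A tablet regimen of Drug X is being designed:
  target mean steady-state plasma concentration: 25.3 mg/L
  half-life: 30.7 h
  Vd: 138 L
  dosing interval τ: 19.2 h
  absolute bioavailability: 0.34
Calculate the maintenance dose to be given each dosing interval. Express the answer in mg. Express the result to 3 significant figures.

k = ln2 / t½ = 0.693147 / 30.7 = 0.02258 h⁻¹
CL = k × Vd = 0.02258 × 138 = 3.116 L/h
At steady state, F × (Dose/τ) = Css × CL.
Dose = Css × CL × τ / F = 25.3 × 3.116 × 19.2 / 0.34 = 4452 mg

4450 mg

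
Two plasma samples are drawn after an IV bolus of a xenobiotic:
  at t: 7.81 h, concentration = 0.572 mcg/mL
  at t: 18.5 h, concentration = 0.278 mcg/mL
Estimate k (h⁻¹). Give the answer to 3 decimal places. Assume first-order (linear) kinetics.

k = ln(C₁/C₂) / (t₂ − t₁) = ln(0.572/0.278) / (18.5 − 7.81)
  = 0.7215 / 10.69 = 0.06749 h⁻¹

0.067 h⁻¹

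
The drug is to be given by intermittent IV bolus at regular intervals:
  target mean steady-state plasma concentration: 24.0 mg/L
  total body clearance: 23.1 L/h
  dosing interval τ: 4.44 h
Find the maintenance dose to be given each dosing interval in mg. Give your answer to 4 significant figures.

At steady state, Dose/τ = Css × CL.
Dose = Css × CL × τ = 24.0 × 23.10 × 4.44 = 2462 mg

2462 mg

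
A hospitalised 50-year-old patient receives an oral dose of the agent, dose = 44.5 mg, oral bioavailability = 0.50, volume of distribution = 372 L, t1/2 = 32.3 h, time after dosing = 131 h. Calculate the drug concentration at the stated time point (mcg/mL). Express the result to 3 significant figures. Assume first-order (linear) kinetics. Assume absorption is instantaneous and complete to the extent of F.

0.00360 mcg/mL

Amount reaching circulation = F × Dose = 0.50 × 44.50 = 22.25 mg
C₀ = F·Dose / Vd = 22.25 / 372 = 0.05981 mg/L
k = ln2 / t½ = 0.693147 / 32.3 = 0.02146 h⁻¹
C = C₀ · e^(−k·t) = 0.05981 × e^(−0.02146 × 131)
  = 0.05981 × 0.06013 = 0.003596 mg/L
(0.003596 mg/L = 0.003596 mcg/mL)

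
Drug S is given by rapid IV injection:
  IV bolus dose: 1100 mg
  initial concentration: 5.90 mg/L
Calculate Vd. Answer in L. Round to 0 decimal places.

Vd = Dose / C₀ = 1100 / 5.90 = 186.4 L

186 L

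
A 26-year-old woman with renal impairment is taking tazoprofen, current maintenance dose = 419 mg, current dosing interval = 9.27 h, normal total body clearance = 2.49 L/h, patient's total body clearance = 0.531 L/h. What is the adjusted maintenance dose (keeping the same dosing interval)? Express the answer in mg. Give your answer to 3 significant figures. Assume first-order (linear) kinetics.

89.4 mg

To keep the same average steady-state level, dosing rate must scale with clearance.
CL ratio = 0.531 / 2.49 = 0.2133
New dose (same interval) = 419 × 0.2133 = 89.37 mg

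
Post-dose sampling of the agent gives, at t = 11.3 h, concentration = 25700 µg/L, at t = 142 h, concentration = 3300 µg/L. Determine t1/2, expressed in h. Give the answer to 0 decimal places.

44 h

k = ln(C₁/C₂) / (t₂ − t₁) = ln(25700/3300) / (142 − 11.3)
  = 2.053 / 130.7 = 0.01571 h⁻¹
t½ = ln2 / k = 0.693147 / 0.01571 = 44.12 h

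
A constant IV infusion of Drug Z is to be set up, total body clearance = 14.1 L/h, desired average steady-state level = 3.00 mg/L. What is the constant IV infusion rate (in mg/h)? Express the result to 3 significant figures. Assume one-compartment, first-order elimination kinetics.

At steady state, infusion rate R₀ = Css × CL = 3.00 × 14.10 = 42.30 mg/h

42.3 mg/h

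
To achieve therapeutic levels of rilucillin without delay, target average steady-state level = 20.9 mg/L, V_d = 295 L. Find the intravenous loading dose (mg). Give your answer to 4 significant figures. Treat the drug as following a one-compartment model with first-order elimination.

6166 mg

LD = Css × Vd = 20.9 × 295 = 6166 mg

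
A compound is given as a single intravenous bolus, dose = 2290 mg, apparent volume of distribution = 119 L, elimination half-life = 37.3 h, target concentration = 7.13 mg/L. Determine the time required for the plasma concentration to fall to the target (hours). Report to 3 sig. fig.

C₀ = Dose / Vd = 2290 / 119 = 19.24 mg/L
k = ln2 / t½ = 0.693147 / 37.3 = 0.01858 h⁻¹
t = ln(C₀ / C) / k = ln(19.24 / 7.13) / 0.01858
  = ln(2.698) / 0.01858 = 0.9925 / 0.01858 = 53.42 h

53.4 h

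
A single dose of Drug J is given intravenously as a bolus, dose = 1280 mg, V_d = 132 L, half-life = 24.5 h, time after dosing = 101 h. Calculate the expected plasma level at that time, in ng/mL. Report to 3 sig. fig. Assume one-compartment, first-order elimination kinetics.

C₀ = Dose / Vd = 1280 / 132 = 9.697 mg/L
k = ln2 / t½ = 0.693147 / 24.5 = 0.02829 h⁻¹
C = C₀ · e^(−k·t) = 9.697 × e^(−0.02829 × 101)
  = 9.697 × 0.05742 = 0.5568 mg/L
Convert: 0.5568 mg/L × 1000 = 556.8 ng/mL

557 ng/mL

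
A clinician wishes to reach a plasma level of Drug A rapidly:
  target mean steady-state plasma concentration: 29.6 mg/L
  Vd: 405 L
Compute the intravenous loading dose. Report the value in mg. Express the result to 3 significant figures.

LD = Css × Vd = 29.6 × 405 = 11990 mg

12000 mg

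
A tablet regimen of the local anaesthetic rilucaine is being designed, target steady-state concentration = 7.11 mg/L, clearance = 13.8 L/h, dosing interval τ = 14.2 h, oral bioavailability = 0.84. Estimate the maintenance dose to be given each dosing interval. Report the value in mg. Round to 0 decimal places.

At steady state, F × (Dose/τ) = Css × CL.
Dose = Css × CL × τ / F = 7.11 × 13.80 × 14.2 / 0.84 = 1659 mg

1659 mg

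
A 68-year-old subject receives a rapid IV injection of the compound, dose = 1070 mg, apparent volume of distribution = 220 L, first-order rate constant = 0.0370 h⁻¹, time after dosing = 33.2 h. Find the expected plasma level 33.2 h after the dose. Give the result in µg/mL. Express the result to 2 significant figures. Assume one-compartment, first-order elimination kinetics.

C₀ = Dose / Vd = 1070 / 220 = 4.864 mg/L
C = C₀ · e^(−k·t) = 4.864 × e^(−0.03700 × 33.2)
  = 4.864 × 0.2928 = 1.424 mg/L
(1.424 mg/L = 1.424 µg/mL)

1.4 µg/mL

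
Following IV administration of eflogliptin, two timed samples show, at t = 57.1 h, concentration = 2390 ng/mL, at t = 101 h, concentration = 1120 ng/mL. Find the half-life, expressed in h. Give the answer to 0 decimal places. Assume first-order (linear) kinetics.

40 h

k = ln(C₁/C₂) / (t₂ − t₁) = ln(2390/1120) / (101 − 57.1)
  = 0.7580 / 43.90 = 0.01727 h⁻¹
t½ = ln2 / k = 0.693147 / 0.01727 = 40.14 h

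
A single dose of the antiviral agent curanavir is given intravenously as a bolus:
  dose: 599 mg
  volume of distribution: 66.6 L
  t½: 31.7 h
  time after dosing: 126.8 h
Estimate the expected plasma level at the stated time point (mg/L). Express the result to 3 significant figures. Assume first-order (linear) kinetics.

C₀ = Dose / Vd = 599.0 / 66.6 = 8.994 mg/L
k = ln2 / t½ = 0.693147 / 31.7 = 0.02187 h⁻¹
t / t½ = 126.8 / 31.7 = 4 half-lives
C = C₀ × (1/2)^4 = 8.994 × 0.06250 = 0.5621 mg/L

0.562 mg/L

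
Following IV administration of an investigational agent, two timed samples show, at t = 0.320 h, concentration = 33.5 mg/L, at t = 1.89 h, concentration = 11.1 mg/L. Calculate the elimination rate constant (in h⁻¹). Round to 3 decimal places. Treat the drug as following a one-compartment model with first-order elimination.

0.704 h⁻¹

k = ln(C₁/C₂) / (t₂ − t₁) = ln(33.5/11.1) / (1.89 − 0.320)
  = 1.105 / 1.570 = 0.7038 h⁻¹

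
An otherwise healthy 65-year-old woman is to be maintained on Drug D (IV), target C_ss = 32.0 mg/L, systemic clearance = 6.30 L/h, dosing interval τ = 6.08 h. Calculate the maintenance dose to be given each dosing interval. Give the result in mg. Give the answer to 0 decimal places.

At steady state, Dose/τ = Css × CL.
Dose = Css × CL × τ = 32.0 × 6.300 × 6.08 = 1226 mg

1226 mg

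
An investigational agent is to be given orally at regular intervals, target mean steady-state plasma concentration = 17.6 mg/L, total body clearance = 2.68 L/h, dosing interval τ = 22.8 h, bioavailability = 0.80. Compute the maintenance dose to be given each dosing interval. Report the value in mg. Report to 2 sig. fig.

At steady state, F × (Dose/τ) = Css × CL.
Dose = Css × CL × τ / F = 17.6 × 2.680 × 22.8 / 0.80 = 1344 mg

1300 mg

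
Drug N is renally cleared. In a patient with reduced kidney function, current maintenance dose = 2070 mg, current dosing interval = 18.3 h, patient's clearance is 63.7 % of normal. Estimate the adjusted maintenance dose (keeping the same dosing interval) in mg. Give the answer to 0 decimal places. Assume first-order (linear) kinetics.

To keep the same average steady-state level, dosing rate must scale with clearance.
CL ratio = 63.7 / 100 = 0.6370
New dose (same interval) = 2070 × 0.6370 = 1319 mg

1319 mg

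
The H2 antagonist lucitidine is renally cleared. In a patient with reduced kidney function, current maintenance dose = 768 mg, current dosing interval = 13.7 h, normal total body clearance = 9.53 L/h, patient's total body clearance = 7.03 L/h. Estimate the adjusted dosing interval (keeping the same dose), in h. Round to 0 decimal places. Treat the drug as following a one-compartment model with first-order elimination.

19 h

To keep the same average steady-state level, dosing rate must scale with clearance.
CL ratio = 7.03 / 9.53 = 0.7377
New interval (same dose) = 13.7 / 0.7377 = 18.57 h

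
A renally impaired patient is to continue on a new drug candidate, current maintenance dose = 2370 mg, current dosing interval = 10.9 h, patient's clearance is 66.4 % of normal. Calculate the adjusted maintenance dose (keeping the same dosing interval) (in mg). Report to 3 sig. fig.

1570 mg

To keep the same average steady-state level, dosing rate must scale with clearance.
CL ratio = 66.4 / 100 = 0.6640
New dose (same interval) = 2370 × 0.6640 = 1574 mg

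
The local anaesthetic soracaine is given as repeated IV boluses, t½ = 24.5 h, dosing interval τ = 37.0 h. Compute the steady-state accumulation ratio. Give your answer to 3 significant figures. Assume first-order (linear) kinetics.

1.54

k = ln2 / t½ = 0.693147 / 24.5 = 0.02829 h⁻¹
e^(−kτ) = e^(−0.02829 × 37.0) = 0.3511
Accumulation ratio R = 1 / (1 − e^(−kτ)) = 1 / (1 − 0.3511) = 1.541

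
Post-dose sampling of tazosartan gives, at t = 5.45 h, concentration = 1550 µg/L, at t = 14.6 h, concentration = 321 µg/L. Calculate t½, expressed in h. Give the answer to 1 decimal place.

k = ln(C₁/C₂) / (t₂ − t₁) = ln(1550/321) / (14.6 − 5.45)
  = 1.575 / 9.150 = 0.1721 h⁻¹
t½ = ln2 / k = 0.693147 / 0.1721 = 4.028 h

4.0 h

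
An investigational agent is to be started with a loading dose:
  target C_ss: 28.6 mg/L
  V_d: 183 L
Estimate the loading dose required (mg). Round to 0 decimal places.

LD = Css × Vd = 28.6 × 183 = 5234 mg

5234 mg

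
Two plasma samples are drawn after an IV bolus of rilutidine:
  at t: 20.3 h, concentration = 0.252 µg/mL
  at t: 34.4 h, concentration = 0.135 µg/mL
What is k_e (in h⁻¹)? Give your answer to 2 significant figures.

0.044 h⁻¹

k = ln(C₁/C₂) / (t₂ − t₁) = ln(0.252/0.135) / (34.4 − 20.3)
  = 0.6242 / 14.10 = 0.04427 h⁻¹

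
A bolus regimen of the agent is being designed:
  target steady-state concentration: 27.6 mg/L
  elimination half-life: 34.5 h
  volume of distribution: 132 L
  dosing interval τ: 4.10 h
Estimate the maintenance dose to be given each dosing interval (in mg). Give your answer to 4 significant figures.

k = ln2 / t½ = 0.693147 / 34.5 = 0.02009 h⁻¹
CL = k × Vd = 0.02009 × 132 = 2.652 L/h
At steady state, Dose/τ = Css × CL.
Dose = Css × CL × τ = 27.6 × 2.652 × 4.10 = 300.1 mg

300.1 mg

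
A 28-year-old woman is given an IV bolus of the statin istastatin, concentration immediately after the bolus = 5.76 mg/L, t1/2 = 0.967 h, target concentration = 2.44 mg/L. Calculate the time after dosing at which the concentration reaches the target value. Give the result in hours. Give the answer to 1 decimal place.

1.2 h

k = ln2 / t½ = 0.693147 / 0.967 = 0.7168 h⁻¹
t = ln(C₀ / C) / k = ln(5.760 / 2.44) / 0.7168
  = ln(2.361) / 0.7168 = 0.8591 / 0.7168 = 1.199 h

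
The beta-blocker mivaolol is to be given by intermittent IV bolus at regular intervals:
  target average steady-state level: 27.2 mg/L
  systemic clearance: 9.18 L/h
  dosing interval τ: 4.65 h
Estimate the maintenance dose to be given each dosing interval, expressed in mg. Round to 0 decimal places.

At steady state, Dose/τ = Css × CL.
Dose = Css × CL × τ = 27.2 × 9.180 × 4.65 = 1161 mg

1161 mg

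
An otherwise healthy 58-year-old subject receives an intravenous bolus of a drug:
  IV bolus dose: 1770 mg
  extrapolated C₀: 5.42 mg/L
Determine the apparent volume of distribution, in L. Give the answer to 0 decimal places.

Vd = Dose / C₀ = 1770 / 5.42 = 326.6 L

327 L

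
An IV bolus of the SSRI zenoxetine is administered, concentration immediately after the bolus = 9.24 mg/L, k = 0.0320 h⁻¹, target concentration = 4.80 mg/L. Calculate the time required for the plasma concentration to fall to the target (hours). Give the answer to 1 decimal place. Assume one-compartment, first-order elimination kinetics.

t = ln(C₀ / C) / k = ln(9.240 / 4.80) / 0.03200
  = ln(1.925) / 0.03200 = 0.6549 / 0.03200 = 20.47 h

20.5 h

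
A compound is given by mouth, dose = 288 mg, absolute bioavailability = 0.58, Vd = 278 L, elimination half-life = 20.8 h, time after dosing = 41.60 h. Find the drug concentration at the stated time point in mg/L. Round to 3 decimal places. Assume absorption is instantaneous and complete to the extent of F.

0.150 mg/L

Amount reaching circulation = F × Dose = 0.58 × 288.0 = 167.0 mg
C₀ = F·Dose / Vd = 167.0 / 278 = 0.6007 mg/L
k = ln2 / t½ = 0.693147 / 20.8 = 0.03332 h⁻¹
t / t½ = 41.60 / 20.8 = 2 half-lives
C = C₀ × (1/2)^2 = 0.6007 × 0.2500 = 0.1502 mg/L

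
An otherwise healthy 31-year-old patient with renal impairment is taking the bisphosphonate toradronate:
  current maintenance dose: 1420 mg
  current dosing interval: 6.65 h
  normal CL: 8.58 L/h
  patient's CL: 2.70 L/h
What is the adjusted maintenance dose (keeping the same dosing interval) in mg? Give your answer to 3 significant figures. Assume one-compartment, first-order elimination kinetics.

To keep the same average steady-state level, dosing rate must scale with clearance.
CL ratio = 2.70 / 8.58 = 0.3147
New dose (same interval) = 1420 × 0.3147 = 446.9 mg

447 mg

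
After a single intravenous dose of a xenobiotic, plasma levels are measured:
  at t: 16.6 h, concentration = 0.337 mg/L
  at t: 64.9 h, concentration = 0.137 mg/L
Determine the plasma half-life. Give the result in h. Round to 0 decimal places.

k = ln(C₁/C₂) / (t₂ − t₁) = ln(0.337/0.137) / (64.9 − 16.6)
  = 0.9001 / 48.30 = 0.01864 h⁻¹
t½ = ln2 / k = 0.693147 / 0.01864 = 37.19 h

37 h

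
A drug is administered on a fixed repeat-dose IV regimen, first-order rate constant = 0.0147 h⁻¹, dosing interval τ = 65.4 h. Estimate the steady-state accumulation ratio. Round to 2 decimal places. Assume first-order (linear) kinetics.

1.62

e^(−kτ) = e^(−0.01470 × 65.4) = 0.3824
Accumulation ratio R = 1 / (1 − e^(−kτ)) = 1 / (1 − 0.3824) = 1.619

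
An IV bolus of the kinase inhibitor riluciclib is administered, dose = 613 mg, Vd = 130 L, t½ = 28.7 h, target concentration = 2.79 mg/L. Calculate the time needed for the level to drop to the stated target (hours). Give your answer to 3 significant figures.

21.7 h

C₀ = Dose / Vd = 613.0 / 130 = 4.715 mg/L
k = ln2 / t½ = 0.693147 / 28.7 = 0.02415 h⁻¹
t = ln(C₀ / C) / k = ln(4.715 / 2.79) / 0.02415
  = ln(1.690) / 0.02415 = 0.5247 / 0.02415 = 21.73 h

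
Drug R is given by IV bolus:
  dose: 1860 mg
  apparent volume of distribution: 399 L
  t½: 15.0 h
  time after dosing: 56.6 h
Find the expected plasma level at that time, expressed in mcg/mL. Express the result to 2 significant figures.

0.34 mcg/mL

C₀ = Dose / Vd = 1860 / 399 = 4.662 mg/L
k = ln2 / t½ = 0.693147 / 15.0 = 0.04621 h⁻¹
C = C₀ · e^(−k·t) = 4.662 × e^(−0.04621 × 56.6)
  = 4.662 × 0.07313 = 0.3409 mg/L
(0.3409 mg/L = 0.3409 mcg/mL)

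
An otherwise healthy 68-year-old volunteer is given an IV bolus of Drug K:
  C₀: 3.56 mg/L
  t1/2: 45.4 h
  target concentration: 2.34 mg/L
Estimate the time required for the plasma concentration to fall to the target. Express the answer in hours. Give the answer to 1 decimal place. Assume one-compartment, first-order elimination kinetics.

k = ln2 / t½ = 0.693147 / 45.4 = 0.01527 h⁻¹
t = ln(C₀ / C) / k = ln(3.560 / 2.34) / 0.01527
  = ln(1.521) / 0.01527 = 0.4194 / 0.01527 = 27.47 h

27.5 h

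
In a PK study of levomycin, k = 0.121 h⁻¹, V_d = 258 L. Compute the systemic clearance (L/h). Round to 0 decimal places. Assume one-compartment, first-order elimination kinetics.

CL = k × Vd = 0.121 × 258 = 31.22 L/h

31 L/h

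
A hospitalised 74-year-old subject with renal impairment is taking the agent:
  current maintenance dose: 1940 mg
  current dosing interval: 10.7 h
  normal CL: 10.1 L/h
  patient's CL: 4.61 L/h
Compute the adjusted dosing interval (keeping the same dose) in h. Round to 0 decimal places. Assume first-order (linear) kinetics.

23 h

To keep the same average steady-state level, dosing rate must scale with clearance.
CL ratio = 4.61 / 10.1 = 0.4564
New interval (same dose) = 10.7 / 0.4564 = 23.44 h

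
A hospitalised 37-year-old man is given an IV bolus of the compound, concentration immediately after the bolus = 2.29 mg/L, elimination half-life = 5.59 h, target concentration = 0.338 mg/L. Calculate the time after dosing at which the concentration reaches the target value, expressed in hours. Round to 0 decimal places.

15 h

k = ln2 / t½ = 0.693147 / 5.59 = 0.1240 h⁻¹
t = ln(C₀ / C) / k = ln(2.290 / 0.338) / 0.1240
  = ln(6.775) / 0.1240 = 1.913 / 0.1240 = 15.43 h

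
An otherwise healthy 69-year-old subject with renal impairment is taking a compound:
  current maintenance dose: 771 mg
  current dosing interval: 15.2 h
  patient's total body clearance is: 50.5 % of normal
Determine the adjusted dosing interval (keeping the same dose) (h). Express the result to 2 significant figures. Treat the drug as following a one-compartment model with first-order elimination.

To keep the same average steady-state level, dosing rate must scale with clearance.
CL ratio = 50.5 / 100 = 0.5050
New interval (same dose) = 15.2 / 0.5050 = 30.10 h

30 h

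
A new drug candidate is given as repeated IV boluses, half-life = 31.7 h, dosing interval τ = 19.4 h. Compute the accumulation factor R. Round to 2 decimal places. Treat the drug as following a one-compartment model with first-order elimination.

2.89

k = ln2 / t½ = 0.693147 / 31.7 = 0.02187 h⁻¹
e^(−kτ) = e^(−0.02187 × 19.4) = 0.6542
Accumulation ratio R = 1 / (1 − e^(−kτ)) = 1 / (1 − 0.6542) = 2.892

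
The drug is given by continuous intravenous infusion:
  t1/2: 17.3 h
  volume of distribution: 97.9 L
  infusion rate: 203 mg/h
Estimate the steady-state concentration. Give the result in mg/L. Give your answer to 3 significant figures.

51.8 mg/L

k = ln2 / t½ = 0.693147 / 17.3 = 0.04007 h⁻¹
CL = k × Vd = 0.04007 × 97.9 = 3.923 L/h
At steady state Css = R₀ / CL = 203 / 3.923 = 51.75 mg/L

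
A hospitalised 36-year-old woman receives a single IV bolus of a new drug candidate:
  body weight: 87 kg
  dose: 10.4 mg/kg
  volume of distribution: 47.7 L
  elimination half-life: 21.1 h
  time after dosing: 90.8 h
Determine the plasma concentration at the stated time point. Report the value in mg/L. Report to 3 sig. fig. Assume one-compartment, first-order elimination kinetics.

Total dose = 10.4 × 87 = 904.8 mg
C₀ = Dose / Vd = 904.8 / 47.7 = 18.97 mg/L
k = ln2 / t½ = 0.693147 / 21.1 = 0.03285 h⁻¹
C = C₀ · e^(−k·t) = 18.97 × e^(−0.03285 × 90.8)
  = 18.97 × 0.05065 = 0.9608 mg/L

0.961 mg/L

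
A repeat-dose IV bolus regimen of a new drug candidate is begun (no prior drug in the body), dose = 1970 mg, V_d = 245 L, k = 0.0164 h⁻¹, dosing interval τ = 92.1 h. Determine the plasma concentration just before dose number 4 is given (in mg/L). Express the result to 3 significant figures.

C₀ per dose = Dose / Vd = 1970 / 245 = 8.041 mg/L
Fraction remaining after one interval: r = e^(−kτ) = e^(−0.01640 × 92.1) = 0.2208
Before dose 4, 3 doses have been given (aged 1τ, 2τ, 3τ).
C_trough = C₀ × (r + r² + … + r^3) = C₀ × r(1−r^3)/(1−r)
        = 8.041 × 0.2208 × (1 − 0.01076) / (1 − 0.2208) = 2.254 mg/L

2.25 mg/L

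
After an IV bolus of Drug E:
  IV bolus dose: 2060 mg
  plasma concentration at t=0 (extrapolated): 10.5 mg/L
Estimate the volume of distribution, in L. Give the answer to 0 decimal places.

Vd = Dose / C₀ = 2060 / 10.5 = 196.2 L

196 L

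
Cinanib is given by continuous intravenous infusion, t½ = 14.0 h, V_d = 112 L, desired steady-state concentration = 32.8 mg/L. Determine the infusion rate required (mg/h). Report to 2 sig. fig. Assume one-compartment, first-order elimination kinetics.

180 mg/h

k = ln2 / t½ = 0.693147 / 14.0 = 0.04951 h⁻¹
CL = k × Vd = 0.04951 × 112 = 5.545 L/h
At steady state, infusion rate R₀ = Css × CL = 32.8 × 5.545 = 181.9 mg/h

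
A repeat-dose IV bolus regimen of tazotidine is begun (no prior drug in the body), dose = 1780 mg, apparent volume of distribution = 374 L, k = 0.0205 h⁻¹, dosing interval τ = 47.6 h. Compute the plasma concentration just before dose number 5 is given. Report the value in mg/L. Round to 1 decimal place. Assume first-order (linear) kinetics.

C₀ per dose = Dose / Vd = 1780 / 374 = 4.759 mg/L
Fraction remaining after one interval: r = e^(−kτ) = e^(−0.02050 × 47.6) = 0.3769
Before dose 5, 4 doses have been given (aged 1τ, 2τ, 3τ, 4τ).
C_trough = C₀ × (r + r² + … + r^4) = C₀ × r(1−r^4)/(1−r)
        = 4.759 × 0.3769 × (1 − 0.02018) / (1 − 0.3769) = 2.821 mg/L

2.8 mg/L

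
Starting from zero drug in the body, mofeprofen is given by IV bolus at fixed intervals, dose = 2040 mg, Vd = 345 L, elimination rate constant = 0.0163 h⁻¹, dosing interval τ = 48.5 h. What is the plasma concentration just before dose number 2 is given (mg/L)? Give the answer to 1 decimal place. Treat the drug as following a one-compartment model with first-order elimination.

2.7 mg/L

C₀ per dose = Dose / Vd = 2040 / 345 = 5.913 mg/L
Fraction remaining after one interval: r = e^(−kτ) = e^(−0.01630 × 48.5) = 0.4536
Before dose 2, 1 dose has been given (aged 1τ).
C_trough = C₀ × r = 5.913 × 0.4536 = 2.682 mg/L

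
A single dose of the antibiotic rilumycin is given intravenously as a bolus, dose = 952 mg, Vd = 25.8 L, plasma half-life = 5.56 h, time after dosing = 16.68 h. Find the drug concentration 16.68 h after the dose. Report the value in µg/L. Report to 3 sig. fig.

4610 µg/L

C₀ = Dose / Vd = 952.0 / 25.8 = 36.90 mg/L
k = ln2 / t½ = 0.693147 / 5.56 = 0.1247 h⁻¹
t / t½ = 16.68 / 5.56 = 3 half-lives
C = C₀ × (1/2)^3 = 36.90 × 0.1250 = 4.613 mg/L
Convert: 4.613 mg/L × 1000 = 4613 µg/L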